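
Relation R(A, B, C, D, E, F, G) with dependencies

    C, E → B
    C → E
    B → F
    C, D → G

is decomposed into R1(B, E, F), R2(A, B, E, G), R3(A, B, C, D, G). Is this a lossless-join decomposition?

No

Chase test. Columns are A, B, C, D, E, F, G; row i has aⱼ where attribute j ∈ Ri, else bᵢⱼ.
Initial tableau (one row per fragment):
  row 1: b11 a2 b13 b14 a5 a6 b17
  row 2: a1 a2 b23 b24 a5 b26 a7
  row 3: a1 a2 a3 a4 b35 b36 a7
Rows 1 and 2 agree on B; apply B→F and equate their F entries.
Rows 1 and 3 agree on B; apply B→F and equate their F entries.
No row becomes fully distinguished — the join is lossy.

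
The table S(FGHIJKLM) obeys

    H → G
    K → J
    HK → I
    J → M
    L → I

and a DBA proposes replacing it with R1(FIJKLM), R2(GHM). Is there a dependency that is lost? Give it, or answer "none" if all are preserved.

HK → I

Check HK → I: no single fragment contains all of {HIK}, and the restricted closure of {HK} across the fragments never reaches {I}.
H → G is preserved.
K → J is preserved.
J → M is preserved.
L → I is preserved.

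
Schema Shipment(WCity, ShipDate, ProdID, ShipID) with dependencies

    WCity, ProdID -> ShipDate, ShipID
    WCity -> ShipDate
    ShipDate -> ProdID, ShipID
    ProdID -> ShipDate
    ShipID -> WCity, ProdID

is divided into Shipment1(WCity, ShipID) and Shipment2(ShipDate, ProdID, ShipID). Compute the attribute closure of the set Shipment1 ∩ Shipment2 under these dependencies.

WCity, ShipDate, ProdID, ShipID

Shipment1 ∩ Shipment2 = {ShipID}.
ShipID → WCity, ProdID applies, adding WCity, ProdID
WCity, ProdID → ShipDate, ShipID applies, adding ShipDate
Closure: {WCity, ShipDate, ProdID, ShipID}.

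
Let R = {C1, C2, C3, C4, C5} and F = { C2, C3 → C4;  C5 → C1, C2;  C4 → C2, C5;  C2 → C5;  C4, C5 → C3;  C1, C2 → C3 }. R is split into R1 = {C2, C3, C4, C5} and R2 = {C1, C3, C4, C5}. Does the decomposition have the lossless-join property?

Yes

Common attributes: R1 ∩ R2 = {C3, C4, C5}.
Closure of {C3, C4, C5}: C5 → C1, C2 applies, adding C1, C2. So (C3, C4, C5)⁺ = {C1, C2, C3, C4, C5}.
This closure contains every attribute of R1, so R1 ∩ R2 → R1. The join is lossless.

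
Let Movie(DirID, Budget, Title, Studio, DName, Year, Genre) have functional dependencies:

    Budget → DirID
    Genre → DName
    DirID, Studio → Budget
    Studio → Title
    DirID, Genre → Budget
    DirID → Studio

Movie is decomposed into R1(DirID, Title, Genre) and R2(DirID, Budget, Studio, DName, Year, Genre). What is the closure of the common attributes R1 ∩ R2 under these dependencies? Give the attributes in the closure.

R1 ∩ R2 = {DirID, Genre}.
Genre → DName applies, adding DName
DirID, Genre → Budget applies, adding Budget
DirID → Studio applies, adding Studio
Studio → Title applies, adding Title
Closure: {DirID, Budget, Title, Studio, DName, Genre}.

DirID, Budget, Title, Studio, DName, Genre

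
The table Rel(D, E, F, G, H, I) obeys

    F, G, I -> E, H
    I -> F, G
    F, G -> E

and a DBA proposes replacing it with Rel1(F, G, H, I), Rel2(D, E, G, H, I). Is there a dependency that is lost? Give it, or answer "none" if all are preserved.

F, G -> E

Check F, G → E: no single fragment contains all of {E, F, G}, and the restricted closure of {F, G} across the fragments never reaches {E}.
F, G, I → E, H is preserved.
I → F, G is preserved.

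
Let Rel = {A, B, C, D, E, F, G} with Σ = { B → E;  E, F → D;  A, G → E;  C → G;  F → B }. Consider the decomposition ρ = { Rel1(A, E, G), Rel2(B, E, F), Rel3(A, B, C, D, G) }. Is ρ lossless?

No

Chase test. Columns are A, B, C, D, E, F, G; row i has aⱼ where attribute j ∈ Reli, else bᵢⱼ.
Initial tableau (one row per fragment):
  row 1: a1 b12 b13 b14 a5 b16 a7
  row 2: b21 a2 b23 b24 a5 a6 b27
  row 3: a1 a2 a3 a4 b35 b36 a7
Rows 2 and 3 agree on B; apply B→E and equate their E entries.
No row becomes fully distinguished — the join is lossy.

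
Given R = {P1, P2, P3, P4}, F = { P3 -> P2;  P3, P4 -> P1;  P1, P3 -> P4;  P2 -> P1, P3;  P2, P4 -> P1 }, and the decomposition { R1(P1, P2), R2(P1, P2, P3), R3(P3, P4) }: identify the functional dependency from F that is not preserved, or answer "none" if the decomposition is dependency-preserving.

none

P3 → P2 lies within R2.
P3, P4 → P1: restricted closure across fragments reaches P1.
P1, P3 → P4: restricted closure across fragments reaches P4.
P2 → P1, P3 lies within R2.
P2, P4 → P1: restricted closure across fragments reaches P1.
Every dependency is enforceable on the fragments, so the decomposition is dependency-preserving.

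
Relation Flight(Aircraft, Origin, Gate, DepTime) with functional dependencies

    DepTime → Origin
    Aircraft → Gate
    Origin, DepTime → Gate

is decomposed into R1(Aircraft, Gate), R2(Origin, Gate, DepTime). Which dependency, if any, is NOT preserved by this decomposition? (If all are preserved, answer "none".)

DepTime → Origin lies within R2.
Aircraft → Gate lies within R1.
Origin, DepTime → Gate lies within R2.
Every dependency is enforceable on the fragments, so the decomposition is dependency-preserving.

none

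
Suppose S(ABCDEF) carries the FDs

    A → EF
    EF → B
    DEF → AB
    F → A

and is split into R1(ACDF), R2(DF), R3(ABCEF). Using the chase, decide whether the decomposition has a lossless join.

Chase test. Columns are ABCDEF; row i has aⱼ where attribute j ∈ Ri, else bᵢⱼ.
Initial tableau (one row per fragment):
  row 1: a1 b12 a3 a4 b15 a6
  row 2: b21 b22 b23 a4 b25 a6
  row 3: a1 a2 a3 b34 a5 a6
Rows 1 and 3 agree on A; apply A→EF and equate their EF entries.
Rows 1 and 3 agree on EF; apply EF→B and equate their B entries.
Rows 1 and 2 agree on F; apply F→A and equate their A entries.
Rows 1 and 2 agree on A; apply A→EF and equate their EF entries.
Rows 1 and 2 agree on EF; apply EF→B and equate their B entries.
Row 1 is now all distinguished symbols — the join is lossless.

Yes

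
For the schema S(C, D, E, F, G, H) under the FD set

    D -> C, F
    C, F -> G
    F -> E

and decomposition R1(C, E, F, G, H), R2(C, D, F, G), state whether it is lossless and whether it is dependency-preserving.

lossy but dependency-preserving

Lossless test: (C, F, G)⁺ = {C, E, F, G}, which is a superkey of neither fragment — lossy.
Dependency preservation: every FD's attributes lie within a single fragment, so each can be enforced locally — preserved.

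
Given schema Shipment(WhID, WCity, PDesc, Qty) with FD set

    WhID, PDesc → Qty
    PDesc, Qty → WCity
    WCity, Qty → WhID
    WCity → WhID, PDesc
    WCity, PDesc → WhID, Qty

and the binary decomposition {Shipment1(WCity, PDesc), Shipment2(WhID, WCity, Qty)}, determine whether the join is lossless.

Common attributes: Shipment1 ∩ Shipment2 = {WCity}.
Closure of {WCity}: WCity → WhID, PDesc applies, adding WhID, PDesc; WCity, PDesc → WhID, Qty applies, adding Qty. So (WCity)⁺ = {WhID, WCity, PDesc, Qty}.
This closure contains every attribute of Shipment1, so Shipment1 ∩ Shipment2 → Shipment1. The join is lossless.

Yes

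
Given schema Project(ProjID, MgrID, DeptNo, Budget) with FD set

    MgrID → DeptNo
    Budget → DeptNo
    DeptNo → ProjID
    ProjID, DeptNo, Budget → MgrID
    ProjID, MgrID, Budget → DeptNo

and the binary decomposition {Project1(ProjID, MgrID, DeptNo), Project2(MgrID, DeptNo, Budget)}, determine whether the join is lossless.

Common attributes: Project1 ∩ Project2 = {MgrID, DeptNo}.
Closure of {MgrID, DeptNo}: DeptNo → ProjID applies, adding ProjID. So (MgrID, DeptNo)⁺ = {ProjID, MgrID, DeptNo}.
This closure contains every attribute of Project1, so Project1 ∩ Project2 → Project1. The join is lossless.

Yes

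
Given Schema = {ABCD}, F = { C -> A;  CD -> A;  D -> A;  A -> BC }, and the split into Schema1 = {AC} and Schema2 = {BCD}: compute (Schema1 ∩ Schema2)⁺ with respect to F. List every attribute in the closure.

ABC

Schema1 ∩ Schema2 = {C}.
C → A applies, adding A
A → BC applies, adding B
Closure: {ABC}.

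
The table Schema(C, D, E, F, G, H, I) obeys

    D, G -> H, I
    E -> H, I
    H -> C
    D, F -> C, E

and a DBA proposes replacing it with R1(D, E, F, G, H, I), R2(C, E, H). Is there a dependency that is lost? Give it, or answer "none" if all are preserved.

D, G → H, I lies within R1.
E → H, I lies within R1.
H → C lies within R2.
D, F → C, E: restricted closure across fragments reaches C, E.
Every dependency is enforceable on the fragments, so the decomposition is dependency-preserving.

none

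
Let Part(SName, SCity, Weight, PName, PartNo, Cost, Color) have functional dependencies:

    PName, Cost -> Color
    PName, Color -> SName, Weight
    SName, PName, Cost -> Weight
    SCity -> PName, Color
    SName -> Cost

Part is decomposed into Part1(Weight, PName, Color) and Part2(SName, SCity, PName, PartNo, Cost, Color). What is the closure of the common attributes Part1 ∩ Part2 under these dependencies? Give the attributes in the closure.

SName, Weight, PName, Cost, Color

Part1 ∩ Part2 = {PName, Color}.
PName, Color → SName, Weight applies, adding SName, Weight
SName → Cost applies, adding Cost
Closure: {SName, Weight, PName, Cost, Color}.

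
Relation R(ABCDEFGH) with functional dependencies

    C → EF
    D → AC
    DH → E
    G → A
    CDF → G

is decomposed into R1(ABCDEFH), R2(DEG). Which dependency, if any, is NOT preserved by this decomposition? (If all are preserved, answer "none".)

Check G → A: no single fragment contains all of {AG}, and the restricted closure of {G} across the fragments never reaches {A}.
C → EF is preserved.
D → AC is preserved.
DH → E is preserved.
CDF → G is preserved.

G → A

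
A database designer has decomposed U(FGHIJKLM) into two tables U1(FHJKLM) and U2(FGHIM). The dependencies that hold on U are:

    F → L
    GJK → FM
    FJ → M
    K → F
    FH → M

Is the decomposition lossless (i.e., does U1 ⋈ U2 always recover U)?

No

Common attributes: U1 ∩ U2 = {FHM}.
Closure of {FHM}: F → L applies, adding L. So (FHM)⁺ = {FHLM}.
The closure contains neither all of U1 = {FHJKLM} nor all of U2 = {FGHIM}, so the common attributes are not a superkey of either fragment. The join is lossy.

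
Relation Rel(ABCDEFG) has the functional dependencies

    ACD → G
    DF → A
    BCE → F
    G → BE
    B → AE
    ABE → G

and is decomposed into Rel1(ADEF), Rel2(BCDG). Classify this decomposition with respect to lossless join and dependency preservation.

Lossless test: (D)⁺ = {D}, which is a superkey of neither fragment — lossy.
Dependency preservation: the restricted closure of {ACD} across the fragments never reaches {G}, so ACD → G cannot be enforced without a join — not preserved.

lossy and not dependency-preserving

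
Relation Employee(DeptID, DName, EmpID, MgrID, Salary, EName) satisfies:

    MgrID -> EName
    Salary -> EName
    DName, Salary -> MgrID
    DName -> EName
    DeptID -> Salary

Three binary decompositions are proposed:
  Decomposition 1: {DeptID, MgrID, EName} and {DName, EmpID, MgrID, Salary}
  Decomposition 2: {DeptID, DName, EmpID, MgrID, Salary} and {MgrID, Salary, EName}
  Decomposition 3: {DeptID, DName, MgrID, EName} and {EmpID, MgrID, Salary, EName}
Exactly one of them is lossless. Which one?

Decomposition 2

Decomposition 1: common = {MgrID}, closure = {MgrID, EName} → lossy.
Decomposition 2: common = {MgrID, Salary}, closure = {MgrID, Salary, EName} → lossless.
Decomposition 3: common = {MgrID, EName}, closure = {MgrID, EName} → lossy.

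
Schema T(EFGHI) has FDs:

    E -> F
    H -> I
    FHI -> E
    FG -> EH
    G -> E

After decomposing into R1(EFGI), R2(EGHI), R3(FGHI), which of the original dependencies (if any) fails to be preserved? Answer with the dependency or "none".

Check FHI → E: no single fragment contains all of {EFHI}, and the restricted closure of {FHI} across the fragments never reaches {E}.
E → F is preserved.
H → I is preserved.
FG → EH is preserved.
G → E is preserved.

FHI -> E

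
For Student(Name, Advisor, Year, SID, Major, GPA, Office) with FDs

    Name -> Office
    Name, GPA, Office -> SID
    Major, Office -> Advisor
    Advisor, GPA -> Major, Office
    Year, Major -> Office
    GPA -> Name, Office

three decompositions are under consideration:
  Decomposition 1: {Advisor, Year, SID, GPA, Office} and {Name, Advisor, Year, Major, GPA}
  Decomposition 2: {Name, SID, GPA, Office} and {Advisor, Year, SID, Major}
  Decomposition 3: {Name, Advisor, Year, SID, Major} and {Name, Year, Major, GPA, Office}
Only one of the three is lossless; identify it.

Decomposition 1: common = {Advisor, Year, GPA}, closure = {Name, Advisor, Year, SID, Major, GPA, Office} → lossless.
Decomposition 2: common = {SID}, closure = {SID} → lossy.
Decomposition 3: common = {Name, Year, Major}, closure = {Name, Advisor, Year, Major, Office} → lossy.

Decomposition 1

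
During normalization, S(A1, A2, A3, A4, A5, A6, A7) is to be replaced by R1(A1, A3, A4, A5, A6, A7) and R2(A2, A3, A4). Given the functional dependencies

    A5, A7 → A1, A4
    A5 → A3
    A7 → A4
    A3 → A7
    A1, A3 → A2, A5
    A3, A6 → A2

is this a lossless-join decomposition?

No

Common attributes: R1 ∩ R2 = {A3, A4}.
Closure of {A3, A4}: A3 → A7 applies, adding A7. So (A3, A4)⁺ = {A3, A4, A7}.
The closure contains neither all of R1 = {A1, A3, A4, A5, A6, A7} nor all of R2 = {A2, A3, A4}, so the common attributes are not a superkey of either fragment. The join is lossy.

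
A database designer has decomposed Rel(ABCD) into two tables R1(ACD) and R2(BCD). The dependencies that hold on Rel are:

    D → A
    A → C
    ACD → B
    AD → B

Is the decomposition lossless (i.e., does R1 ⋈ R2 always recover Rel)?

Yes

Common attributes: R1 ∩ R2 = {CD}.
Closure of {CD}: D → A applies, adding A; ACD → B applies, adding B. So (CD)⁺ = {ABCD}.
This closure contains every attribute of R1, so R1 ∩ R2 → R1. The join is lossless.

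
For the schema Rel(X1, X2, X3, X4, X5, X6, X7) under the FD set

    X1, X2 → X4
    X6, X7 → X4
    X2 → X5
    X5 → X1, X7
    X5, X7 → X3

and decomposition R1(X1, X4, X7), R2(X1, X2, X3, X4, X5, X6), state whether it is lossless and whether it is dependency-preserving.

Lossless test: (X1, X4)⁺ = {X1, X4}, which is a superkey of neither fragment — lossy.
Dependency preservation: the restricted closure of {X6, X7} across the fragments never reaches {X4}, so X6, X7 → X4 cannot be enforced without a join — not preserved.

lossy and not dependency-preserving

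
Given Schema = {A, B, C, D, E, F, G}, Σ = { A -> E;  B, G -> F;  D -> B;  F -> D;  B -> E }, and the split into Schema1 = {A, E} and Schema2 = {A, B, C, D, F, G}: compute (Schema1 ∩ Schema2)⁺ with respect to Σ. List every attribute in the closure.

A, E

Schema1 ∩ Schema2 = {A}.
A → E applies, adding E
Closure: {A, E}.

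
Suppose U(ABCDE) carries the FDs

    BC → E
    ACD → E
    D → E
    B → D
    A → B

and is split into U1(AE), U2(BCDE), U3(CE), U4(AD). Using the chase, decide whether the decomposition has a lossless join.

No

Chase test. Columns are ABCDE; row i has aⱼ where attribute j ∈ Ui, else bᵢⱼ.
Initial tableau (one row per fragment):
  row 1: a1 b12 b13 b14 a5
  row 2: b21 a2 a3 a4 a5
  row 3: b31 b32 a3 b34 a5
  row 4: a1 b42 b43 a4 b45
Rows 2 and 4 agree on D; apply D→E and equate their E entries.
Rows 1 and 4 agree on A; apply A→B and equate their B entries.
Rows 1 and 4 agree on B; apply B→D and equate their D entries.
No row becomes fully distinguished — the join is lossy.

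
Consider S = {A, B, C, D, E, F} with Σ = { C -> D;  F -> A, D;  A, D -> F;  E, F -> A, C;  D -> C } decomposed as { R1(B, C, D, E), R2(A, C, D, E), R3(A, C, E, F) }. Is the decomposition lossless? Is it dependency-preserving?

lossy but dependency-preserving

Lossless test (chase): Rows 1 and 3 agree on C; apply C→D and equate their D entries. Rows 2 and 3 agree on A, D; apply A, D→F and equate their F entries. No row becomes fully distinguished — the join is lossy.
Dependency preservation: F → A, D; A, D → F are not contained in any single fragment, but the restricted closure of each left-hand side across the fragments still reaches the right-hand side; the remaining FDs each lie inside some fragment. All dependencies are preserved.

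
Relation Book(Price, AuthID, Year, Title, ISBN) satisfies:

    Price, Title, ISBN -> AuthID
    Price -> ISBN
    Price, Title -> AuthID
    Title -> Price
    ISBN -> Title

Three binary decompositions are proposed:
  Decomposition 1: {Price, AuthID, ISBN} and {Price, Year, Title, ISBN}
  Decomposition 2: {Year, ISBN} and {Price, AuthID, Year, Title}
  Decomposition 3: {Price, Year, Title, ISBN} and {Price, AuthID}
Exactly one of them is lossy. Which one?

Decomposition 1: common = {Price, ISBN}, closure = {Price, AuthID, Title, ISBN} → lossless.
Decomposition 2: common = {Year}, closure = {Year} → lossy.
Decomposition 3: common = {Price}, closure = {Price, AuthID, Title, ISBN} → lossless.

Decomposition 2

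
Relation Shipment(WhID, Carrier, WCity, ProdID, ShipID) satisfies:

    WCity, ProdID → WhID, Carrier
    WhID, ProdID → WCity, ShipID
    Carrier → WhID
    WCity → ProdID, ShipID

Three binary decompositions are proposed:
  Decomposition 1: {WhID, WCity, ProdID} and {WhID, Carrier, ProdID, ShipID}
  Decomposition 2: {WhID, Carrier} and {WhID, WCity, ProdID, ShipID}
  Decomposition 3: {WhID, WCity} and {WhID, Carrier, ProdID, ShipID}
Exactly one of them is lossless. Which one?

Decomposition 1: common = {WhID, ProdID}, closure = {WhID, Carrier, WCity, ProdID, ShipID} → lossless.
Decomposition 2: common = {WhID}, closure = {WhID} → lossy.
Decomposition 3: common = {WhID}, closure = {WhID} → lossy.

Decomposition 1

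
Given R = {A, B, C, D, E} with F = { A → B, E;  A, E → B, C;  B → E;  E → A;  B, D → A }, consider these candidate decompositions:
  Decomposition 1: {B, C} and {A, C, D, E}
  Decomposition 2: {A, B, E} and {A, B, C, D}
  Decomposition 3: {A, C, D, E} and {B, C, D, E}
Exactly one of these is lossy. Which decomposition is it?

Decomposition 1

Decomposition 1: common = {C}, closure = {C} → lossy.
Decomposition 2: common = {A, B}, closure = {A, B, C, E} → lossless.
Decomposition 3: common = {C, D, E}, closure = {A, B, C, D, E} → lossless.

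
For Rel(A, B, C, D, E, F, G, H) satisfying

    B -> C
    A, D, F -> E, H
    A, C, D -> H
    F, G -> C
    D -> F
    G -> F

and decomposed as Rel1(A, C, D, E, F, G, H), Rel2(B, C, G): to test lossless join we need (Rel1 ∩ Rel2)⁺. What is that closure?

Rel1 ∩ Rel2 = {C, G}.
G → F applies, adding F
Closure: {C, F, G}.

C, F, G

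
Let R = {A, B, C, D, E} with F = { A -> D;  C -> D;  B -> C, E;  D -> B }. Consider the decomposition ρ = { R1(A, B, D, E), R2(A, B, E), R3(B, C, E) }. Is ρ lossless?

Chase test. Columns are A, B, C, D, E; row i has aⱼ where attribute j ∈ Ri, else bᵢⱼ.
Initial tableau (one row per fragment):
  row 1: a1 a2 b13 a4 a5
  row 2: a1 a2 b23 b24 a5
  row 3: b31 a2 a3 b34 a5
Rows 1 and 2 agree on A; apply A→D and equate their D entries.
Rows 1 and 2 agree on B; apply B→C, E and equate their C, E entries.
Rows 1 and 3 agree on B; apply B→C, E and equate their C, E entries.
Rows 1 and 3 agree on C; apply C→D and equate their D entries.
Row 1 is now all distinguished symbols — the join is lossless.

Yes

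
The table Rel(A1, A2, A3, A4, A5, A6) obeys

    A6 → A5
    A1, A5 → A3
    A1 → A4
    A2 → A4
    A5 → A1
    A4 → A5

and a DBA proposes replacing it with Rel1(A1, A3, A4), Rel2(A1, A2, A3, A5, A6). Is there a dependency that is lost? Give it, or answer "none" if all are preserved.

none

A6 → A5 lies within Rel2.
A1, A5 → A3 lies within Rel2.
A1 → A4 lies within Rel1.
A2 → A4: restricted closure across fragments reaches A4.
A5 → A1 lies within Rel2.
A4 → A5: restricted closure across fragments reaches A5.
Every dependency is enforceable on the fragments, so the decomposition is dependency-preserving.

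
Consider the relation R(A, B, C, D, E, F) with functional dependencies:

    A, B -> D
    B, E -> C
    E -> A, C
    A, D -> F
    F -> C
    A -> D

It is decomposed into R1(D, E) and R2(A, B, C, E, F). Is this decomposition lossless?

Common attributes: R1 ∩ R2 = {E}.
Closure of {E}: E → A, C applies, adding A, C; A → D applies, adding D; A, D → F applies, adding F. So (E)⁺ = {A, C, D, E, F}.
This closure contains every attribute of R1, so R1 ∩ R2 → R1. The join is lossless.

Yes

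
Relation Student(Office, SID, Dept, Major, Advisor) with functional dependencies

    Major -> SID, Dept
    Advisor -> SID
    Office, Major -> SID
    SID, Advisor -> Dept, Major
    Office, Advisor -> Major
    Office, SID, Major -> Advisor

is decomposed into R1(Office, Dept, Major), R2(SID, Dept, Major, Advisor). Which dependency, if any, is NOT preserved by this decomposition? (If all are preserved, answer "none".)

Check Office, SID, Major → Advisor: no single fragment contains all of {Office, SID, Major, Advisor}, and the restricted closure of {Office, SID, Major} across the fragments never reaches {Advisor}.
Major → SID, Dept is preserved.
Advisor → SID is preserved.
Office, Major → SID is preserved.
SID, Advisor → Dept, Major is preserved.
Office, Advisor → Major is preserved.

Office, SID, Major -> Advisor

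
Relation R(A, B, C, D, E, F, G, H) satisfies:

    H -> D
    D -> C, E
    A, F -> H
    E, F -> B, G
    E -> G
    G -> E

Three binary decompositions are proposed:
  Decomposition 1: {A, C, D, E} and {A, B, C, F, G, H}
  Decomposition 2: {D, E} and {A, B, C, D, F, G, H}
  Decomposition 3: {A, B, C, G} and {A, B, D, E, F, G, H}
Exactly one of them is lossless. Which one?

Decomposition 1: common = {A, C}, closure = {A, C} → lossy.
Decomposition 2: common = {D}, closure = {C, D, E, G} → lossless.
Decomposition 3: common = {A, B, G}, closure = {A, B, E, G} → lossy.

Decomposition 2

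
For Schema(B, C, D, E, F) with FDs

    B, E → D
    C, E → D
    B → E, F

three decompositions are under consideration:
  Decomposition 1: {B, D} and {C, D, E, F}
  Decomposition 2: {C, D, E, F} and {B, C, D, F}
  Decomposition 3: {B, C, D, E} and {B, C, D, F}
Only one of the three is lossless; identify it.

Decomposition 3

Decomposition 1: common = {D}, closure = {D} → lossy.
Decomposition 2: common = {C, D, F}, closure = {C, D, F} → lossy.
Decomposition 3: common = {B, C, D}, closure = {B, C, D, E, F} → lossless.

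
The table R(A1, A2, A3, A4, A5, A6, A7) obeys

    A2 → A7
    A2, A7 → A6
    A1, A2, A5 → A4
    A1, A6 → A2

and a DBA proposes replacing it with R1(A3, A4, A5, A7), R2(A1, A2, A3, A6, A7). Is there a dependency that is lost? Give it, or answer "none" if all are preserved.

A1, A2, A5 → A4

Check A1, A2, A5 → A4: no single fragment contains all of {A1, A2, A4, A5}, and the restricted closure of {A1, A2, A5} across the fragments never reaches {A4}.
A2 → A7 is preserved.
A2, A7 → A6 is preserved.
A1, A6 → A2 is preserved.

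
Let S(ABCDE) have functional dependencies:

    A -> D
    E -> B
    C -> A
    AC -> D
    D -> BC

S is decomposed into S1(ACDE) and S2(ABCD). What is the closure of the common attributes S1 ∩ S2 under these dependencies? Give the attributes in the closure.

S1 ∩ S2 = {ACD}.
D → BC applies, adding B
Closure: {ABCD}.

ABCD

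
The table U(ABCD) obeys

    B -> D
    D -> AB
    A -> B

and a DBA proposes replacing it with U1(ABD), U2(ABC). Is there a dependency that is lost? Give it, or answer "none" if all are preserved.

none

B → D lies within U1.
D → AB lies within U1.
A → B lies within U1.
Every dependency is enforceable on the fragments, so the decomposition is dependency-preserving.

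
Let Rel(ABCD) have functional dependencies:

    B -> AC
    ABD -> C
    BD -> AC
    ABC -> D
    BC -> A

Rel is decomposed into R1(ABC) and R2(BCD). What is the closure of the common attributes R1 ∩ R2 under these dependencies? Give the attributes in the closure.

R1 ∩ R2 = {BC}.
B → AC applies, adding A
ABC → D applies, adding D
Closure: {ABCD}.

ABCD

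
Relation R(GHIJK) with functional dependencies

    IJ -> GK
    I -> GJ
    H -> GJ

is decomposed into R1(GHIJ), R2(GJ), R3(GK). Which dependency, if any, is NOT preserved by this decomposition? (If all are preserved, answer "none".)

IJ -> GK

Check IJ → GK: no single fragment contains all of {GIJK}, and the restricted closure of {IJ} across the fragments never reaches {GK}.
I → GJ is preserved.
H → GJ is preserved.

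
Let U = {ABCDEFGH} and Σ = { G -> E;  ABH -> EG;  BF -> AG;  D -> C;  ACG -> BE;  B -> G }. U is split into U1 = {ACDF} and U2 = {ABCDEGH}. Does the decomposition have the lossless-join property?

No

Common attributes: U1 ∩ U2 = {ACD}.
No dependency enlarges {ACD}, so (ACD)⁺ = {ACD}.
The closure contains neither all of U1 = {ACDF} nor all of U2 = {ABCDEGH}, so the common attributes are not a superkey of either fragment. The join is lossy.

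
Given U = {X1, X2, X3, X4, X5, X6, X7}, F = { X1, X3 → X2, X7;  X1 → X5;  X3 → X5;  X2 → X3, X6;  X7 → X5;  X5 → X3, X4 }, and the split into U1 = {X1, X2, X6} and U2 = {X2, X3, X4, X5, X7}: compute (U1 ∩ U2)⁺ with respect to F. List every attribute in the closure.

U1 ∩ U2 = {X2}.
X2 → X3, X6 applies, adding X3, X6
X3 → X5 applies, adding X5
X5 → X3, X4 applies, adding X4
Closure: {X2, X3, X4, X5, X6}.

X2, X3, X4, X5, X6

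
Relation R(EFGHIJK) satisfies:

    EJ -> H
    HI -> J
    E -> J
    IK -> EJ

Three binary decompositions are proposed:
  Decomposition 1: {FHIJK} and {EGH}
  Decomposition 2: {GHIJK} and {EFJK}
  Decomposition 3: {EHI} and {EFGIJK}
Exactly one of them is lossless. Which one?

Decomposition 1: common = {H}, closure = {H} → lossy.
Decomposition 2: common = {JK}, closure = {JK} → lossy.
Decomposition 3: common = {EI}, closure = {EHIJ} → lossless.

Decomposition 3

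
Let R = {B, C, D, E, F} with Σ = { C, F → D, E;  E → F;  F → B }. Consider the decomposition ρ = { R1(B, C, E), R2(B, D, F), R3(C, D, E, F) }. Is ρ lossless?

Chase test. Columns are B, C, D, E, F; row i has aⱼ where attribute j ∈ Ri, else bᵢⱼ.
Initial tableau (one row per fragment):
  row 1: a1 a2 b13 a4 b15
  row 2: a1 b22 a3 b24 a5
  row 3: b31 a2 a3 a4 a5
Rows 1 and 3 agree on E; apply E→F and equate their F entries.
Rows 1 and 3 agree on F; apply F→B and equate their B entries.
Rows 1 and 3 agree on C, F; apply C, F→D, E and equate their D, E entries.
Row 1 is now all distinguished symbols — the join is lossless.

Yes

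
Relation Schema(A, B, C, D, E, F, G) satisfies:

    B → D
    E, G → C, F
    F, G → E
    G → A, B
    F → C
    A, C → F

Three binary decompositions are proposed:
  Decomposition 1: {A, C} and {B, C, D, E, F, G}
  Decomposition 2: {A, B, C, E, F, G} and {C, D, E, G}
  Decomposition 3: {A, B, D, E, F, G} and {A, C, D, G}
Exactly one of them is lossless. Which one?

Decomposition 2

Decomposition 1: common = {C}, closure = {C} → lossy.
Decomposition 2: common = {C, E, G}, closure = {A, B, C, D, E, F, G} → lossless.
Decomposition 3: common = {A, D, G}, closure = {A, B, D, G} → lossy.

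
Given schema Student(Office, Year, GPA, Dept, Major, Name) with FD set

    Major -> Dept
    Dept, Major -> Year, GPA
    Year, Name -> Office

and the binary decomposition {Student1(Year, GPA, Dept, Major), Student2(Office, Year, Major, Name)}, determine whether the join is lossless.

Yes

Common attributes: Student1 ∩ Student2 = {Year, Major}.
Closure of {Year, Major}: Major → Dept applies, adding Dept; Dept, Major → Year, GPA applies, adding GPA. So (Year, Major)⁺ = {Year, GPA, Dept, Major}.
This closure contains every attribute of Student1, so Student1 ∩ Student2 → Student1. The join is lossless.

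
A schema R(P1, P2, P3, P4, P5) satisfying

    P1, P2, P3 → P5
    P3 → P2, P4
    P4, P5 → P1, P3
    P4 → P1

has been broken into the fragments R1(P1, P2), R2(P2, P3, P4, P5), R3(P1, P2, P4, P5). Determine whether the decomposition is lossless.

Yes

Chase test. Columns are P1, P2, P3, P4, P5; row i has aⱼ where attribute j ∈ Ri, else bᵢⱼ.
Initial tableau (one row per fragment):
  row 1: a1 a2 b13 b14 b15
  row 2: b21 a2 a3 a4 a5
  row 3: a1 a2 b33 a4 a5
Rows 2 and 3 agree on P4, P5; apply P4, P5→P1, P3 and equate their P1, P3 entries.
Row 2 is now all distinguished symbols — the join is lossless.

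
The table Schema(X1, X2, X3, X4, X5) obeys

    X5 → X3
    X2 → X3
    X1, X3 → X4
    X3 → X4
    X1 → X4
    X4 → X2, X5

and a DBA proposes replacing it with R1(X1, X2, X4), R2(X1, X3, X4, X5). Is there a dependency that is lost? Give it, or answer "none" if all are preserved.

none

X5 → X3 lies within R2.
X2 → X3: restricted closure across fragments reaches X3.
X1, X3 → X4 lies within R2.
X3 → X4 lies within R2.
X1 → X4 lies within R1.
X4 → X2, X5: restricted closure across fragments reaches X2, X5.
Every dependency is enforceable on the fragments, so the decomposition is dependency-preserving.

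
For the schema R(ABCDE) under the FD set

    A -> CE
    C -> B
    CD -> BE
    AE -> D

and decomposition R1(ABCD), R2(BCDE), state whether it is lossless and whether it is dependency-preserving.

Lossless test: (BCD)⁺ = {BCDE}, which contains all of one fragment — lossless.
Dependency preservation: A → CE; AE → D are not contained in any single fragment, but the restricted closure of each left-hand side across the fragments still reaches the right-hand side; the remaining FDs each lie inside some fragment. All dependencies are preserved.

lossless and dependency-preserving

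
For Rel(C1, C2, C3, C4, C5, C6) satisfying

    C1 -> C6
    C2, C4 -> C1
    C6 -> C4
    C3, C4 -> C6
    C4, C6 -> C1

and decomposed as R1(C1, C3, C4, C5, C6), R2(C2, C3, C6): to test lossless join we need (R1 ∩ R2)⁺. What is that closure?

C1, C3, C4, C6

R1 ∩ R2 = {C3, C6}.
C6 → C4 applies, adding C4
C4, C6 → C1 applies, adding C1
Closure: {C1, C3, C4, C6}.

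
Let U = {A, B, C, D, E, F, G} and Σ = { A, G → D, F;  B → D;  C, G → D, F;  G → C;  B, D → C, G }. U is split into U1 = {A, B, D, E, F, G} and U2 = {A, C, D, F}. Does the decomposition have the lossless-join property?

Common attributes: U1 ∩ U2 = {A, D, F}.
No dependency enlarges {A, D, F}, so (A, D, F)⁺ = {A, D, F}.
The closure contains neither all of U1 = {A, B, D, E, F, G} nor all of U2 = {A, C, D, F}, so the common attributes are not a superkey of either fragment. The join is lossy.

No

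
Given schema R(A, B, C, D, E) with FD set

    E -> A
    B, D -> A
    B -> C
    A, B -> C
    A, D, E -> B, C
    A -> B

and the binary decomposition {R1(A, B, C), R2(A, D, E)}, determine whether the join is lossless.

Yes

Common attributes: R1 ∩ R2 = {A}.
Closure of {A}: A → B applies, adding B; B → C applies, adding C. So (A)⁺ = {A, B, C}.
This closure contains every attribute of R1, so R1 ∩ R2 → R1. The join is lossless.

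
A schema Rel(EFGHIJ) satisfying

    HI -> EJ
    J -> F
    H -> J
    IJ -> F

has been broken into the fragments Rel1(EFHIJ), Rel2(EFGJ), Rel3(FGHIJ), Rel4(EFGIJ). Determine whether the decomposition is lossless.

Chase test. Columns are EFGHIJ; row i has aⱼ where attribute j ∈ Reli, else bᵢⱼ.
Initial tableau (one row per fragment):
  row 1: a1 a2 b13 a4 a5 a6
  row 2: a1 a2 a3 b24 b25 a6
  row 3: b31 a2 a3 a4 a5 a6
  row 4: a1 a2 a3 b44 a5 a6
Rows 1 and 3 agree on HI; apply HI→EJ and equate their EJ entries.
Row 3 is now all distinguished symbols — the join is lossless.

Yes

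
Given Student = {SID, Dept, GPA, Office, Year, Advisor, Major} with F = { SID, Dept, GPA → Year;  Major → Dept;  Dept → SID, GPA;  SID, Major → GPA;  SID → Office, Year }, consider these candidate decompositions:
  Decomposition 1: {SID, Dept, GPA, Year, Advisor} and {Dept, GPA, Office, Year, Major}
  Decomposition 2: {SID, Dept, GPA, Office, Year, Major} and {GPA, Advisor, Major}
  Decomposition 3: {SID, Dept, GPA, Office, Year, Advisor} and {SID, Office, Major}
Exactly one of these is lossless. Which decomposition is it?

Decomposition 1: common = {Dept, GPA, Year}, closure = {SID, Dept, GPA, Office, Year} → lossy.
Decomposition 2: common = {GPA, Major}, closure = {SID, Dept, GPA, Office, Year, Major} → lossless.
Decomposition 3: common = {SID, Office}, closure = {SID, Office, Year} → lossy.

Decomposition 2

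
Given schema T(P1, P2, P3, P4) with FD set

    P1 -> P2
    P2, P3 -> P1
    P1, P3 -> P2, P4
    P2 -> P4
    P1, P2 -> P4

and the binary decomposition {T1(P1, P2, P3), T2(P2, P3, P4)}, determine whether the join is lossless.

Common attributes: T1 ∩ T2 = {P2, P3}.
Closure of {P2, P3}: P2, P3 → P1 applies, adding P1; P1, P3 → P2, P4 applies, adding P4. So (P2, P3)⁺ = {P1, P2, P3, P4}.
This closure contains every attribute of T1, so T1 ∩ T2 → T1. The join is lossless.

Yes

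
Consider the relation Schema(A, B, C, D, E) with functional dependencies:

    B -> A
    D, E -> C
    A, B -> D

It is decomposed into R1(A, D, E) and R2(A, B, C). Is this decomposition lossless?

Common attributes: R1 ∩ R2 = {A}.
No dependency enlarges {A}, so (A)⁺ = {A}.
The closure contains neither all of R1 = {A, D, E} nor all of R2 = {A, B, C}, so the common attributes are not a superkey of either fragment. The join is lossy.

No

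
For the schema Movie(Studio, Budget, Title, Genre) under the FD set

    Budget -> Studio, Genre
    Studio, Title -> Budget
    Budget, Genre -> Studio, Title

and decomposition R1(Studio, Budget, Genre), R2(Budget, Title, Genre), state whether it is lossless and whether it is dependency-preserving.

lossless but not dependency-preserving

Lossless test: (Budget, Genre)⁺ = {Studio, Budget, Title, Genre}, which contains all of one fragment — lossless.
Dependency preservation: the restricted closure of {Studio, Title} across the fragments never reaches {Budget}, so Studio, Title → Budget cannot be enforced without a join — not preserved.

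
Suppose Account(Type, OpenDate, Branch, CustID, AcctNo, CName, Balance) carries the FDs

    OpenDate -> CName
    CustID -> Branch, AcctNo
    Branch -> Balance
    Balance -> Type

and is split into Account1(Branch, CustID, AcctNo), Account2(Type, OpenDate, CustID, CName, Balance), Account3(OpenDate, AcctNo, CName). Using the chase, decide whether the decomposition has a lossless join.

Yes

Chase test. Columns are Type, OpenDate, Branch, CustID, AcctNo, CName, Balance; row i has aⱼ where attribute j ∈ Accounti, else bᵢⱼ.
Initial tableau (one row per fragment):
  row 1: b11 b12 a3 a4 a5 b16 b17
  row 2: a1 a2 b23 a4 b25 a6 a7
  row 3: b31 a2 b33 b34 a5 a6 b37
Rows 1 and 2 agree on CustID; apply CustID→Branch, AcctNo and equate their Branch, AcctNo entries.
Rows 1 and 2 agree on Branch; apply Branch→Balance and equate their Balance entries.
Rows 1 and 2 agree on Balance; apply Balance→Type and equate their Type entries.
Row 2 is now all distinguished symbols — the join is lossless.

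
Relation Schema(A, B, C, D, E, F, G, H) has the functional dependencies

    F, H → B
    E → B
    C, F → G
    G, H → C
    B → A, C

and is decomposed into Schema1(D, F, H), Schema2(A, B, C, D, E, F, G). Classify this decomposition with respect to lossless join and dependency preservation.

Lossless test: (D, F)⁺ = {D, F}, which is a superkey of neither fragment — lossy.
Dependency preservation: the restricted closure of {F, H} across the fragments never reaches {B}, so F, H → B cannot be enforced without a join — not preserved.

lossy and not dependency-preserving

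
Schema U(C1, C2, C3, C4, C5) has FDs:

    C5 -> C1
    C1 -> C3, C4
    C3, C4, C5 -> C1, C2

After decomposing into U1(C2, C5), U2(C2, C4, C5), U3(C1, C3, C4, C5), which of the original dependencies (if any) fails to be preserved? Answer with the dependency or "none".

C5 → C1 lies within U3.
C1 → C3, C4 lies within U3.
C3, C4, C5 → C1, C2: restricted closure across fragments reaches C1, C2.
Every dependency is enforceable on the fragments, so the decomposition is dependency-preserving.

none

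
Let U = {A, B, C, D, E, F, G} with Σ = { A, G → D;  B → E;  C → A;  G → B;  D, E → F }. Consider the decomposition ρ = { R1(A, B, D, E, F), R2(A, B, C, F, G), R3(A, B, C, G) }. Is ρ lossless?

No

Chase test. Columns are A, B, C, D, E, F, G; row i has aⱼ where attribute j ∈ Ri, else bᵢⱼ.
Initial tableau (one row per fragment):
  row 1: a1 a2 b13 a4 a5 a6 b17
  row 2: a1 a2 a3 b24 b25 a6 a7
  row 3: a1 a2 a3 b34 b35 b36 a7
Rows 2 and 3 agree on A, G; apply A, G→D and equate their D entries.
Rows 1 and 2 agree on B; apply B→E and equate their E entries.
Rows 1 and 3 agree on B; apply B→E and equate their E entries.
Rows 2 and 3 agree on D, E; apply D, E→F and equate their F entries.
No row becomes fully distinguished — the join is lossy.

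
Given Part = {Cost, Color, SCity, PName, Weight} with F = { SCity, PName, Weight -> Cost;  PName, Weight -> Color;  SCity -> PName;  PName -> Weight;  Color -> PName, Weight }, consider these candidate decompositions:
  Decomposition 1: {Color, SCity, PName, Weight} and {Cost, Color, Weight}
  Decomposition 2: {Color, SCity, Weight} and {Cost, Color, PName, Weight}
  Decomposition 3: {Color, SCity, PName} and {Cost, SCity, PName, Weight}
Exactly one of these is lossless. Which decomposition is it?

Decomposition 3

Decomposition 1: common = {Color, Weight}, closure = {Color, PName, Weight} → lossy.
Decomposition 2: common = {Color, Weight}, closure = {Color, PName, Weight} → lossy.
Decomposition 3: common = {SCity, PName}, closure = {Cost, Color, SCity, PName, Weight} → lossless.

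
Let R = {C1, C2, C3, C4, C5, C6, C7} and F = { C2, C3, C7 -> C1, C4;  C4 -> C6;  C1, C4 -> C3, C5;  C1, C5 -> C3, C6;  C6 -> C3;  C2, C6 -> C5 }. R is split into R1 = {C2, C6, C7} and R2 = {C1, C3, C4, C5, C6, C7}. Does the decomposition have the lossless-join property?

No

Common attributes: R1 ∩ R2 = {C6, C7}.
Closure of {C6, C7}: C6 → C3 applies, adding C3. So (C6, C7)⁺ = {C3, C6, C7}.
The closure contains neither all of R1 = {C2, C6, C7} nor all of R2 = {C1, C3, C4, C5, C6, C7}, so the common attributes are not a superkey of either fragment. The join is lossy.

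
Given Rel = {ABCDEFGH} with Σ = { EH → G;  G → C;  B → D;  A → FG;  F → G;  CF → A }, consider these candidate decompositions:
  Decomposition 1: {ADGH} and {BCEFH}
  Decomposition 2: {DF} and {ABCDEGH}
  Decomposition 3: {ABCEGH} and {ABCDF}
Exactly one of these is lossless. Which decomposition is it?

Decomposition 1: common = {H}, closure = {H} → lossy.
Decomposition 2: common = {D}, closure = {D} → lossy.
Decomposition 3: common = {ABC}, closure = {ABCDFG} → lossless.

Decomposition 3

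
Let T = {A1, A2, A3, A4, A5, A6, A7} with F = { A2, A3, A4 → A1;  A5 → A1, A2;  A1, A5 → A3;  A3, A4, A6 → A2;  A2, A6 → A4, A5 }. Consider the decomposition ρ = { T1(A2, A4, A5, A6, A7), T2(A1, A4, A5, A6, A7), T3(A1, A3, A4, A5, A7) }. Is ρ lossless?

Yes

Chase test. Columns are A1, A2, A3, A4, A5, A6, A7; row i has aⱼ where attribute j ∈ Ti, else bᵢⱼ.
Initial tableau (one row per fragment):
  row 1: b11 a2 b13 a4 a5 a6 a7
  row 2: a1 b22 b23 a4 a5 a6 a7
  row 3: a1 b32 a3 a4 a5 b36 a7
Rows 1 and 2 agree on A5; apply A5→A1, A2 and equate their A1, A2 entries.
Rows 1 and 3 agree on A5; apply A5→A1, A2 and equate their A1, A2 entries.
Rows 1 and 2 agree on A1, A5; apply A1, A5→A3 and equate their A3 entries.
Rows 1 and 3 agree on A1, A5; apply A1, A5→A3 and equate their A3 entries.
Row 1 is now all distinguished symbols — the join is lossless.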